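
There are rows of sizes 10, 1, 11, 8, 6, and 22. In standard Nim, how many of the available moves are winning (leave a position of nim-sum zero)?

1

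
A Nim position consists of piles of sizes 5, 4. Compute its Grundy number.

Compute the nim-sum pairwise:
5 XOR 4 = 1

1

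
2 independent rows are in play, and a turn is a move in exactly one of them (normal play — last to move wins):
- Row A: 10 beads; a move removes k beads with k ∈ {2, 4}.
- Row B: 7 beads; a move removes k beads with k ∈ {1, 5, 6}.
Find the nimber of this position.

1

Grundy values for row A (subtraction set {2, 4}):
g(0) = mex{} = 0
g(1) = mex{} = 0
g(2) = mex{0} = 1
g(3) = mex{0} = 1
g(4) = mex{0,1} = 2
g(5) = mex{0,1} = 2
g(6) = mex{1,2} = 0
g(7) = mex{1,2} = 0
g(8) = mex{0,2} = 1
g(9) = mex{0,2} = 1
g(10) = mex{0,1} = 2
So g(10) = 2.
For row B, compute g(0), g(1), … with moves {1, 5, 6}:
k:     0  1  2  3  4  5  6  7
g(k):  0  1  0  1  0  1  2  3
So g(7) = 3.
By the Sprague-Grundy theorem, the Grundy value of a sum of independent games is the XOR of the component values.
Combined value = 2 XOR 3 = 1.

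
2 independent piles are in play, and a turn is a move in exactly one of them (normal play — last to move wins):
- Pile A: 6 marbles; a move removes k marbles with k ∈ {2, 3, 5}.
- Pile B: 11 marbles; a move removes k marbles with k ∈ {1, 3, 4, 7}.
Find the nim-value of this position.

Build the Grundy sequence for pile A with g(k) = mex{g(k−s) : s ∈ {2, 3, 5}, s ≤ k}:
k:     0  1  2  3  4  5  6
g(k):  0  0  1  1  2  2  3
So g(6) = 3.
Grundy values for pile B (subtraction set {1, 3, 4, 7}):
k:     0  1  2  3  4  5  6  7  8  9 10 11
g(k):  0  1  0  1  2  3  2  3  0  1  0  1
So g(11) = 1.
The value of a disjunctive sum is the nim-sum of the parts.
Combined value = 3 XOR 1 = 2.

2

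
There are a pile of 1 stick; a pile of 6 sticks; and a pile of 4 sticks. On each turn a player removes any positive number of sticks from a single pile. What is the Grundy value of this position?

3

Bitwise XOR of the heap sizes:
  001  (1)
  110  (6)
  100  (4)
  ---
  011  (3)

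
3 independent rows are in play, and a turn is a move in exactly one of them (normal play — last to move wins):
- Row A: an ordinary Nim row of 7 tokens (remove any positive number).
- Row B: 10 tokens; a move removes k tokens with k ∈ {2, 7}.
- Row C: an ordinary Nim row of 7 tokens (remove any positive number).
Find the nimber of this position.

0

Row A is a plain Nim row of size 7, so its Grundy value is 7.
Build the Grundy sequence for row B with g(k) = mex{g(k−s) : s ∈ {2, 7}, s ≤ k}:
g(0) = mex{} = 0
g(1) = mex{} = 0
g(2) = mex{0} = 1
g(3) = mex{0} = 1
g(4) = mex{1} = 0
g(5) = mex{1} = 0
g(6) = mex{0} = 1
g(7) = mex{0} = 1
g(8) = mex{0,1} = 2
g(9) = mex{1} = 0
g(10) = mex{1,2} = 0
So g(10) = 0.
Row C is a plain Nim row of size 7, so its Grundy value is 7.
The value of a disjunctive sum is the nim-sum of the parts.
Combined value = 7 ⊕ 0 ⊕ 7 = 0.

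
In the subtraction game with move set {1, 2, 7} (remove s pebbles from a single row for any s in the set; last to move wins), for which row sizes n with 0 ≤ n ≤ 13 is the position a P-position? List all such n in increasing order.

0, 3, 6, 9, 12

Grundy values for subtraction set {1, 2, 7}:
g(0) = mex{} = 0
g(1) = mex{0} = 1
g(2) = mex{0,1} = 2
g(3) = mex{1,2} = 0
g(4) = mex{0,2} = 1
g(5) = mex{0,1} = 2
g(6) = mex{1,2} = 0
g(7) = mex{0,2} = 1
g(8) = mex{0,1} = 2
g(9) = mex{1,2} = 0
g(10) = mex{0,2} = 1
g(11) = mex{0,1} = 2
g(12) = mex{1,2} = 0
g(13) = mex{0,2} = 1
The P-positions (g = 0) in 0..13 are 0, 3, 6, 9, 12.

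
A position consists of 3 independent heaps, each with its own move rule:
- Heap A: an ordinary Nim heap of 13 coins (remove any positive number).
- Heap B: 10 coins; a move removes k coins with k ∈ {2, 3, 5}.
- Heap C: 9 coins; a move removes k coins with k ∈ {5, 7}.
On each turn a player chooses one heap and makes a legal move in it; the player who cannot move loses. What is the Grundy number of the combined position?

13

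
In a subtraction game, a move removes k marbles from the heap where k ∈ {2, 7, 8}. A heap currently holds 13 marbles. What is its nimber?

2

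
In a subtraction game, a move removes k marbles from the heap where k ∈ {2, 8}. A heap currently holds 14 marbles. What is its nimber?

0

Compute g(0), g(1), … for moves {2, 8}:
g(0) = mex{} = 0
g(1) = mex{} = 0
g(2) = mex{0} = 1
g(3) = mex{0} = 1
g(4) = mex{1} = 0
g(5) = mex{1} = 0
g(6) = mex{0} = 1
g(7) = mex{0} = 1
g(8) = mex{0,1} = 2
g(9) = mex{0,1} = 2
g(10) = mex{1,2} = 0
g(11) = mex{1,2} = 0
g(12) = mex{0} = 1
g(13) = mex{0} = 1
g(14) = mex{1} = 0
So g(14) = 0.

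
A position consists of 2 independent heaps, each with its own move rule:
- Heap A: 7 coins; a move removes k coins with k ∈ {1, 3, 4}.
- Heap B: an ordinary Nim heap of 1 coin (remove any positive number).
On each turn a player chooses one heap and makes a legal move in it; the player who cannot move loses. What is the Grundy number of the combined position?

1

Grundy values for heap A (subtraction set {1, 3, 4}):
g(0) = mex{} = 0
g(1) = mex{0} = 1
g(2) = mex{1} = 0
g(3) = mex{0} = 1
g(4) = mex{0,1} = 2
g(5) = mex{0,1,2} = 3
g(6) = mex{0,1,3} = 2
g(7) = mex{1,2} = 0
So g(7) = 0.
Heap B is a plain Nim heap of size 1, so its Grundy value is 1.
The value of a disjunctive sum is the nim-sum of the parts.
Combined value = 0 XOR 1 = 1.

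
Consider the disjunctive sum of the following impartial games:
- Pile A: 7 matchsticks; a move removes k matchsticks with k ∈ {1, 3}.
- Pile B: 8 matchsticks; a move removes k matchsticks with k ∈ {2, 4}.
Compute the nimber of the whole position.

Grundy values for pile A (subtraction set {1, 3}):
g(0) = mex{} = 0
g(1) = mex{0} = 1
g(2) = mex{1} = 0
g(3) = mex{0} = 1
g(4) = mex{1} = 0
g(5) = mex{0} = 1
g(6) = mex{1} = 0
g(7) = mex{0} = 1
So g(7) = 1.
Grundy values for pile B (subtraction set {2, 4}):
g(0) = mex{} = 0
g(1) = mex{} = 0
g(2) = mex{0} = 1
g(3) = mex{0} = 1
g(4) = mex{0,1} = 2
g(5) = mex{0,1} = 2
g(6) = mex{1,2} = 0
g(7) = mex{1,2} = 0
g(8) = mex{0,2} = 1
So g(8) = 1.
The value of a disjunctive sum is the nim-sum of the parts.
Combined value = 1 ⊕ 1 = 0.

0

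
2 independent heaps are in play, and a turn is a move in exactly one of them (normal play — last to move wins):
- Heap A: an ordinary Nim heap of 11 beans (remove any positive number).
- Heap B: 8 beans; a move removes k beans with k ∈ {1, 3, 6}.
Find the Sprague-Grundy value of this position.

Heap A is a plain Nim heap of size 11, so its Grundy value is 11.
Build the Grundy sequence for heap B with g(k) = mex{g(k−s) : s ∈ {1, 3, 6}, s ≤ k}:
k:     0  1  2  3  4  5  6  7  8
g(k):  0  1  0  1  0  1  2  3  2
So g(8) = 2.
By the Sprague-Grundy theorem, the Grundy value of a sum of independent games is the XOR of the component values.
Combined value = 11 XOR 2 = 9.

9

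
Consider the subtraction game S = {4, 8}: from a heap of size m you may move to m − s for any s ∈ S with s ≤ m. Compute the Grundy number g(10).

2

Build the Grundy sequence with g(k) = mex{g(k−s) : s ∈ {4, 8}, s ≤ k}:
g(0) = mex{} = 0
g(1) = mex{} = 0
g(2) = mex{} = 0
g(3) = mex{} = 0
g(4) = mex{0} = 1
g(5) = mex{0} = 1
g(6) = mex{0} = 1
g(7) = mex{0} = 1
g(8) = mex{0,1} = 2
g(9) = mex{0,1} = 2
g(10) = mex{0,1} = 2
So g(10) = 2.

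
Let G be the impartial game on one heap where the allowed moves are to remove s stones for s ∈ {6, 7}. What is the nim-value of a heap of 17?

0

Build the Grundy sequence with g(k) = mex{g(k−s) : s ∈ {6, 7}, s ≤ k}:
k:     0  1  2  3  4  5  6  7  8  9 10 11 12 13 14 15 16 17
g(k):  0  0  0  0  0  0  1  1  1  1  1  1  2  0  0  0  0  0
So g(17) = 0.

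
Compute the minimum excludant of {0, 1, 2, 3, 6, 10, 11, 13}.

4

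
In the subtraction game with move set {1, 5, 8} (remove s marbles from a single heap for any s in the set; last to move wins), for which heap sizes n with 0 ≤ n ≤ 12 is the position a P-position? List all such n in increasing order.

0, 2, 4, 6

Build the Grundy sequence with g(k) = mex{g(k−s) : s ∈ {1, 5, 8}, s ≤ k}:
g(0) = mex{} = 0
g(1) = mex{0} = 1
g(2) = mex{1} = 0
g(3) = mex{0} = 1
g(4) = mex{1} = 0
g(5) = mex{0} = 1
g(6) = mex{1} = 0
g(7) = mex{0} = 1
g(8) = mex{0,1} = 2
g(9) = mex{0,1,2} = 3
g(10) = mex{0,1,3} = 2
g(11) = mex{0,1,2} = 3
g(12) = mex{0,1,3} = 2
The P-positions (g = 0) in 0..12 are 0, 2, 4, 6.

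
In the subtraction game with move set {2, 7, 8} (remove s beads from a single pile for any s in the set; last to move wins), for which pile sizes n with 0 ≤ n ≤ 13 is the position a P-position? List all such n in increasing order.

0, 1, 4, 5, 10

Compute g(0), g(1), … for moves {2, 7, 8}:
g(0) = mex{} = 0
g(1) = mex{} = 0
g(2) = mex{0} = 1
g(3) = mex{0} = 1
g(4) = mex{1} = 0
g(5) = mex{1} = 0
g(6) = mex{0} = 1
g(7) = mex{0} = 1
g(8) = mex{0,1} = 2
g(9) = mex{0,1} = 2
g(10) = mex{1,2} = 0
g(11) = mex{0,1,2} = 3
g(12) = mex{0} = 1
g(13) = mex{0,1,3} = 2
The P-positions (g = 0) in 0..13 are 0, 1, 4, 5, 10.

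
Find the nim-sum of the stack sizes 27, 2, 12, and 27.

Nim-sum: 27 ^ 2 ^ 12 ^ 27 = 14.

14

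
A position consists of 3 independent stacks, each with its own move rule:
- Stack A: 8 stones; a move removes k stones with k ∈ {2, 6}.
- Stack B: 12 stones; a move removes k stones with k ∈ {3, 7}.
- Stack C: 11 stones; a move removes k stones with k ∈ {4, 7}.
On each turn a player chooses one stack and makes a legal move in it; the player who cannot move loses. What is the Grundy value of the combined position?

0

For stack A, compute g(0), g(1), … with moves {2, 6}:
g(0) = mex{} = 0
g(1) = mex{} = 0
g(2) = mex{0} = 1
g(3) = mex{0} = 1
g(4) = mex{1} = 0
g(5) = mex{1} = 0
g(6) = mex{0} = 1
g(7) = mex{0} = 1
g(8) = mex{1} = 0
So g(8) = 0.
Grundy values for stack B (subtraction set {3, 7}):
g(0) = mex{} = 0
g(1) = mex{} = 0
g(2) = mex{} = 0
g(3) = mex{0} = 1
g(4) = mex{0} = 1
g(5) = mex{0} = 1
g(6) = mex{1} = 0
g(7) = mex{0,1} = 2
g(8) = mex{0,1} = 2
g(9) = mex{0} = 1
g(10) = mex{1,2} = 0
g(11) = mex{1,2} = 0
g(12) = mex{1} = 0
So g(12) = 0.
For stack C, compute g(0), g(1), … with moves {4, 7}:
g(0) = mex{} = 0
g(1) = mex{} = 0
g(2) = mex{} = 0
g(3) = mex{} = 0
g(4) = mex{0} = 1
g(5) = mex{0} = 1
g(6) = mex{0} = 1
g(7) = mex{0} = 1
g(8) = mex{0,1} = 2
g(9) = mex{0,1} = 2
g(10) = mex{0,1} = 2
g(11) = mex{1} = 0
So g(11) = 0.
By the Sprague-Grundy theorem, the Grundy value of a sum of independent games is the XOR of the component values.
Combined value = 0 ⊕ 0 ⊕ 0 = 0.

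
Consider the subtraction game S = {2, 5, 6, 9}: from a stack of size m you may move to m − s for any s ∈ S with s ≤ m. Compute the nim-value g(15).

Grundy values for subtraction set {2, 5, 6, 9}:
k:     0  1  2  3  4  5  6  7  8  9 10 11 12 13 14 15
g(k):  0  0  1  1  0  2  1  3  0  2  1  0  0  1  1  0
So g(15) = 0.

0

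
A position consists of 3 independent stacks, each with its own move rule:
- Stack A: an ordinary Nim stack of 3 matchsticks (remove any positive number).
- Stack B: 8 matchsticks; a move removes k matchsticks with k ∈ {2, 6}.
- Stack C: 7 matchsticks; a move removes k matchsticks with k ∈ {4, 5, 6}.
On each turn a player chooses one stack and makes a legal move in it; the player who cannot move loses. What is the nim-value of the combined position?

2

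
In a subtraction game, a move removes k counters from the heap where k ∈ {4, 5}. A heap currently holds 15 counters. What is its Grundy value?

1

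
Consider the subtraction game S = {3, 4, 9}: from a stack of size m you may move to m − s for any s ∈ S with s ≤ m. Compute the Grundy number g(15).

0

Grundy values for subtraction set {3, 4, 9}:
k:     0  1  2  3  4  5  6  7  8  9 10 11 12 13 14 15
g(k):  0  0  0  1  1  1  2  0  0  3  1  1  2  0  0  0
So g(15) = 0.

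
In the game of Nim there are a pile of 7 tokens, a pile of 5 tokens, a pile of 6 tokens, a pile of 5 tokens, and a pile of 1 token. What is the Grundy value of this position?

Nim-sum: 7 XOR 5 XOR 6 XOR 5 XOR 1 = 0.

0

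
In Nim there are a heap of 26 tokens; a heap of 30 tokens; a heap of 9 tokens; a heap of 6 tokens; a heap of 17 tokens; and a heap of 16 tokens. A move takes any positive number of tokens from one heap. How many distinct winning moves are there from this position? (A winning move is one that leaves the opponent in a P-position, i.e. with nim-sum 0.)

Write each in binary and XOR column by column:
  11010  (26)
  11110  (30)
  01001  (9)
  00110  (6)
  10001  (17)
  10000  (16)
  -----
  01010  (10)
The overall nim-sum is X = 10. A heap of size p has a winning move iff p XOR X < p (reduce it to p XOR X).
  26: 26 XOR 10 = 16 < 26 — winning move (to 16).
  30: 30 XOR 10 = 20 < 30 — winning move (to 20).
  9: 9 XOR 10 = 3 < 9 — winning move (to 3).
  6: 6 XOR 10 = 12 ≥ 6 — no move.
  17: 17 XOR 10 = 27 ≥ 17 — no move.
  16: 16 XOR 10 = 26 ≥ 16 — no move.
That gives 3 winning moves.

3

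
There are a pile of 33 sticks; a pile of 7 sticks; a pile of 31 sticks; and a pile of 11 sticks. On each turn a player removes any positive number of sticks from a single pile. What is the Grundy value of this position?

50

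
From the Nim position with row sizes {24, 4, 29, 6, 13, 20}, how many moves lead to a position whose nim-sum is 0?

3

Nim-sum: 24 XOR 4 XOR 29 XOR 6 XOR 13 XOR 20 = 30.
The overall nim-sum is X = 30. A row of size p has a winning move iff p XOR X < p (reduce it to p XOR X).
  24: 24 XOR 30 = 6 < 24 — winning move (to 6).
  4: 4 XOR 30 = 26 ≥ 4 — no move.
  29: 29 XOR 30 = 3 < 29 — winning move (to 3).
  6: 6 XOR 30 = 24 ≥ 6 — no move.
  13: 13 XOR 30 = 19 ≥ 13 — no move.
  20: 20 XOR 30 = 10 < 20 — winning move (to 10).
That gives 3 winning moves.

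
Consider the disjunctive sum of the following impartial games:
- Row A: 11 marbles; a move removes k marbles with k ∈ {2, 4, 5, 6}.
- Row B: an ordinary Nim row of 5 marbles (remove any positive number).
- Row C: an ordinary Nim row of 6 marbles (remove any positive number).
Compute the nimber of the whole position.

2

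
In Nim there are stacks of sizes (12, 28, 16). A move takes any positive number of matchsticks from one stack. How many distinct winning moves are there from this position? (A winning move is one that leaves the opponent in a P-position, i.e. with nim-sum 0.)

Nim-sum: 12 ^ 28 ^ 16 = 0.
The nim-sum is already 0, so every move leaves a nonzero nim-sum — there are no winning moves.

0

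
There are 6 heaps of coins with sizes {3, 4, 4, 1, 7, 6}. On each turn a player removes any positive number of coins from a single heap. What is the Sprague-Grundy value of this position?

Compute the nim-sum pairwise:
3 ⊕ 4 = 7
7 ⊕ 4 = 3
3 ⊕ 1 = 2
2 ⊕ 7 = 5
5 ⊕ 6 = 3

3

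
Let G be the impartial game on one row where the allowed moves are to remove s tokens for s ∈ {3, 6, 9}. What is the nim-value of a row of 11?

Compute g(0), g(1), … for moves {3, 6, 9}:
g(0) = mex{} = 0
g(1) = mex{} = 0
g(2) = mex{} = 0
g(3) = mex{0} = 1
g(4) = mex{0} = 1
g(5) = mex{0} = 1
g(6) = mex{0,1} = 2
g(7) = mex{0,1} = 2
g(8) = mex{0,1} = 2
g(9) = mex{0,1,2} = 3
g(10) = mex{0,1,2} = 3
g(11) = mex{0,1,2} = 3
So g(11) = 3.

3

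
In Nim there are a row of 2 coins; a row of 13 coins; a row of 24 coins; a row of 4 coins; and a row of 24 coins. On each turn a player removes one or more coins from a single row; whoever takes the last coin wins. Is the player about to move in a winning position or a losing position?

Bitwise XOR of the heap sizes:
  00010  (2)
  01101  (13)
  11000  (24)
  00100  (4)
  11000  (24)
  -----
  01011  (11)
The nim-sum is 11 ≠ 0, so this is an N-position: the player to move can win.

Winning position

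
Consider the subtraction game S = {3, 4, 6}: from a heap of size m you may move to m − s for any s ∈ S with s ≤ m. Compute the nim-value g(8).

Grundy values for subtraction set {3, 4, 6}:
k:     0  1  2  3  4  5  6  7  8
g(k):  0  0  0  1  1  1  2  2  2
So g(8) = 2.

2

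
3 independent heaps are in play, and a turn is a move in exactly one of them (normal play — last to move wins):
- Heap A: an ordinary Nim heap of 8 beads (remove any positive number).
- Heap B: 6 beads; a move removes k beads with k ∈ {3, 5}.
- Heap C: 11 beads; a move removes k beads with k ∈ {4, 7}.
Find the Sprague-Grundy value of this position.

10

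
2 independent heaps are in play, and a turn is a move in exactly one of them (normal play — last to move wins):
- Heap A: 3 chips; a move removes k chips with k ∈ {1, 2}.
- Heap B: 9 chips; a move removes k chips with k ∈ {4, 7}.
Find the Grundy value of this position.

2

For heap A, compute g(0), g(1), … with moves {1, 2}:
k:     0  1  2  3
g(k):  0  1  2  0
So g(3) = 0.
Grundy values for heap B (subtraction set {4, 7}):
k:     0  1  2  3  4  5  6  7  8  9
g(k):  0  0  0  0  1  1  1  1  2  2
So g(9) = 2.
By the Sprague-Grundy theorem, the Grundy value of a sum of independent games is the XOR of the component values.
Combined value = 0 ⊕ 2 = 2.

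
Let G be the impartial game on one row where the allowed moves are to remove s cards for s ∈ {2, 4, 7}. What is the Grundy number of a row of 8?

Build the Grundy sequence with g(k) = mex{g(k−s) : s ∈ {2, 4, 7}, s ≤ k}:
k:     0  1  2  3  4  5  6  7  8
g(k):  0  0  1  1  2  2  0  3  1
So g(8) = 1.

1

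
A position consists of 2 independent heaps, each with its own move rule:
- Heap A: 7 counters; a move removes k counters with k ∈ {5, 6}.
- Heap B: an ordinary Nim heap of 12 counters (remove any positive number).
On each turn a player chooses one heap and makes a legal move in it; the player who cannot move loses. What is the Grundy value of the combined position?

For heap A, compute g(0), g(1), … with moves {5, 6}:
g(0) = mex{} = 0
g(1) = mex{} = 0
g(2) = mex{} = 0
g(3) = mex{} = 0
g(4) = mex{} = 0
g(5) = mex{0} = 1
g(6) = mex{0} = 1
g(7) = mex{0} = 1
So g(7) = 1.
Heap B is a plain Nim heap of size 12, so its Grundy value is 12.
The value of a disjunctive sum is the nim-sum of the parts.
Combined value = 1 XOR 12 = 13.

13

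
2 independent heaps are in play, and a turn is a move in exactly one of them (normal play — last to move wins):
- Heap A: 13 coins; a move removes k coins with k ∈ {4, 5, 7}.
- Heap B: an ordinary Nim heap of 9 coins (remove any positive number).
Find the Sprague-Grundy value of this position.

9

For heap A, compute g(0), g(1), … with moves {4, 5, 7}:
k:     0  1  2  3  4  5  6  7  8  9 10 11 12 13
g(k):  0  0  0  0  1  1  1  1  2  2  2  0  0  0
So g(13) = 0.
Heap B is a plain Nim heap of size 9, so its Grundy value is 9.
The value of a disjunctive sum is the nim-sum of the parts.
Combined value = 0 XOR 9 = 9.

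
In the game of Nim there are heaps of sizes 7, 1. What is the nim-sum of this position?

6

Write each in binary and XOR column by column:
  111  (7)
  001  (1)
  ---
  110  (6)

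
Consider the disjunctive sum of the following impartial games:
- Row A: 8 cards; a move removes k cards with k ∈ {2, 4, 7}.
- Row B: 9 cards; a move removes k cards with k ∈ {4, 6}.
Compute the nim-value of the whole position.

Grundy values for row A (subtraction set {2, 4, 7}):
g(0) = mex{} = 0
g(1) = mex{} = 0
g(2) = mex{0} = 1
g(3) = mex{0} = 1
g(4) = mex{0,1} = 2
g(5) = mex{0,1} = 2
g(6) = mex{1,2} = 0
g(7) = mex{0,1,2} = 3
g(8) = mex{0,2} = 1
So g(8) = 1.
For row B, compute g(0), g(1), … with moves {4, 6}:
g(0) = mex{} = 0
g(1) = mex{} = 0
g(2) = mex{} = 0
g(3) = mex{} = 0
g(4) = mex{0} = 1
g(5) = mex{0} = 1
g(6) = mex{0} = 1
g(7) = mex{0} = 1
g(8) = mex{0,1} = 2
g(9) = mex{0,1} = 2
So g(9) = 2.
By the Sprague-Grundy theorem, the Grundy value of a sum of independent games is the XOR of the component values.
Combined value = 1 ⊕ 2 = 3.

3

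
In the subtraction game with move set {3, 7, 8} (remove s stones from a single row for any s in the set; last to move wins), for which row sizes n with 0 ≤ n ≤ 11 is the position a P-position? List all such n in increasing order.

Build the Grundy sequence with g(k) = mex{g(k−s) : s ∈ {3, 7, 8}, s ≤ k}:
g(0) = mex{} = 0
g(1) = mex{} = 0
g(2) = mex{} = 0
g(3) = mex{0} = 1
g(4) = mex{0} = 1
g(5) = mex{0} = 1
g(6) = mex{1} = 0
g(7) = mex{0,1} = 2
g(8) = mex{0,1} = 2
g(9) = mex{0} = 1
g(10) = mex{0,1,2} = 3
g(11) = mex{1,2} = 0
The P-positions (g = 0) in 0..11 are 0, 1, 2, 6, 11.

0, 1, 2, 6, 11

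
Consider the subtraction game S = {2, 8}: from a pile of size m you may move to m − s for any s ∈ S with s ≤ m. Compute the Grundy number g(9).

2

Grundy values for subtraction set {2, 8}:
k:     0  1  2  3  4  5  6  7  8  9
g(k):  0  0  1  1  0  0  1  1  2  2
So g(9) = 2.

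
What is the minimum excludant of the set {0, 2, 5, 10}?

1

0 is in the set but 1 is not, so the mex is 1.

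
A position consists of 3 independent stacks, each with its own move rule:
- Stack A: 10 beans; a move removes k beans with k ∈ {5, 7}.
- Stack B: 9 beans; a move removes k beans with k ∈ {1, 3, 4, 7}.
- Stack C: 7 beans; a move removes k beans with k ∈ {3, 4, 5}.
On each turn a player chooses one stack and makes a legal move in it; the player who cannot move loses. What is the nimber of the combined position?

1

Grundy values for stack A (subtraction set {5, 7}):
g(0) = mex{} = 0
g(1) = mex{} = 0
g(2) = mex{} = 0
g(3) = mex{} = 0
g(4) = mex{} = 0
g(5) = mex{0} = 1
g(6) = mex{0} = 1
g(7) = mex{0} = 1
g(8) = mex{0} = 1
g(9) = mex{0} = 1
g(10) = mex{0,1} = 2
So g(10) = 2.
Build the Grundy sequence for stack B with g(k) = mex{g(k−s) : s ∈ {1, 3, 4, 7}, s ≤ k}:
g(0) = mex{} = 0
g(1) = mex{0} = 1
g(2) = mex{1} = 0
g(3) = mex{0} = 1
g(4) = mex{0,1} = 2
g(5) = mex{0,1,2} = 3
g(6) = mex{0,1,3} = 2
g(7) = mex{0,1,2} = 3
g(8) = mex{1,2,3} = 0
g(9) = mex{0,2,3} = 1
So g(9) = 1.
For stack C, compute g(0), g(1), … with moves {3, 4, 5}:
g(0) = mex{} = 0
g(1) = mex{} = 0
g(2) = mex{} = 0
g(3) = mex{0} = 1
g(4) = mex{0} = 1
g(5) = mex{0} = 1
g(6) = mex{0,1} = 2
g(7) = mex{0,1} = 2
So g(7) = 2.
The value of a disjunctive sum is the nim-sum of the parts.
Combined value = 2 XOR 1 XOR 2 = 1.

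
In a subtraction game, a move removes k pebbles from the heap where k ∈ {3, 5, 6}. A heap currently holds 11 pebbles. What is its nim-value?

0

Grundy values for subtraction set {3, 5, 6}:
k:     0  1  2  3  4  5  6  7  8  9 10 11
g(k):  0  0  0  1  1  1  2  2  2  0  0  0
So g(11) = 0.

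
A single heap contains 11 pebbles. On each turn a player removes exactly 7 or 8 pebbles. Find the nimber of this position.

Build the Grundy sequence with g(k) = mex{g(k−s) : s ∈ {7, 8}, s ≤ k}:
k:     0  1  2  3  4  5  6  7  8  9 10 11
g(k):  0  0  0  0  0  0  0  1  1  1  1  1
So g(11) = 1.

1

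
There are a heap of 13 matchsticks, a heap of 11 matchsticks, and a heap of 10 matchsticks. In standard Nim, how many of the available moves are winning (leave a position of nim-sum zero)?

3

Write each in binary and XOR column by column:
  1101  (13)
  1011  (11)
  1010  (10)
  ----
  1100  (12)
The overall nim-sum is X = 12. A heap of size p has a winning move iff p XOR X < p (reduce it to p XOR X).
  13: 13 XOR 12 = 1 < 13 — winning move (to 1).
  11: 11 XOR 12 = 7 < 11 — winning move (to 7).
  10: 10 XOR 12 = 6 < 10 — winning move (to 6).
That gives 3 winning moves.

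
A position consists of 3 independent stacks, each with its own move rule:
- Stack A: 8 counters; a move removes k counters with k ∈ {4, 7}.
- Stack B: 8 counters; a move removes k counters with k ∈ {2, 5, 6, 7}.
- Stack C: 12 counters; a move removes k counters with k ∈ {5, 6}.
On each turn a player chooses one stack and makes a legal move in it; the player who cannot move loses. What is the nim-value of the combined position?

0

For stack A, compute g(0), g(1), … with moves {4, 7}:
k:     0  1  2  3  4  5  6  7  8
g(k):  0  0  0  0  1  1  1  1  2
So g(8) = 2.
Grundy values for stack B (subtraction set {2, 5, 6, 7}):
k:     0  1  2  3  4  5  6  7  8
g(k):  0  0  1  1  0  2  1  3  2
So g(8) = 2.
Grundy values for stack C (subtraction set {5, 6}):
k:     0  1  2  3  4  5  6  7  8  9 10 11 12
g(k):  0  0  0  0  0  1  1  1  1  1  2  0  0
So g(12) = 0.
The value of a disjunctive sum is the nim-sum of the parts.
Combined value = 2 XOR 2 XOR 0 = 0.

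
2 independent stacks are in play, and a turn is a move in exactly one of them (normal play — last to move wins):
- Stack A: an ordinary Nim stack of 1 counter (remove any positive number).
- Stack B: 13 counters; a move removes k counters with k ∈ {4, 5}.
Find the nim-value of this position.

0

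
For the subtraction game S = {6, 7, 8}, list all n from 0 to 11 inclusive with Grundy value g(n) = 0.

Grundy values for subtraction set {6, 7, 8}:
k:     0  1  2  3  4  5  6  7  8  9 10 11
g(k):  0  0  0  0  0  0  1  1  1  1  1  1
The P-positions (g = 0) in 0..11 are 0, 1, 2, 3, 4, 5.

0, 1, 2, 3, 4, 5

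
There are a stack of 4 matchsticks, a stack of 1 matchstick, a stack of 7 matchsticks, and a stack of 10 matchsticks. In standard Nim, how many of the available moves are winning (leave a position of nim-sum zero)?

Nim-sum: 4 XOR 1 XOR 7 XOR 10 = 8.
The overall nim-sum is X = 8. A stack of size p has a winning move iff p XOR X < p (reduce it to p XOR X).
  4: 4 XOR 8 = 12 ≥ 4 — no move.
  1: 1 XOR 8 = 9 ≥ 1 — no move.
  7: 7 XOR 8 = 15 ≥ 7 — no move.
  10: 10 XOR 8 = 2 < 10 — winning move (to 2).
That gives 1 winning move.

1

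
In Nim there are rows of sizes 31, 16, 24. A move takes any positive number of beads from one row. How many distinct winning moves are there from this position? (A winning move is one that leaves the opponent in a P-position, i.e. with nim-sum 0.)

In binary:
  11111  (31)
  10000  (16)
  11000  (24)
  -----
  10111  (23)
The overall nim-sum is X = 23. A row of size p has a winning move iff p XOR X < p (reduce it to p XOR X).
  31: 31 XOR 23 = 8 < 31 — winning move (to 8).
  16: 16 XOR 23 = 7 < 16 — winning move (to 7).
  24: 24 XOR 23 = 15 < 24 — winning move (to 15).
That gives 3 winning moves.

3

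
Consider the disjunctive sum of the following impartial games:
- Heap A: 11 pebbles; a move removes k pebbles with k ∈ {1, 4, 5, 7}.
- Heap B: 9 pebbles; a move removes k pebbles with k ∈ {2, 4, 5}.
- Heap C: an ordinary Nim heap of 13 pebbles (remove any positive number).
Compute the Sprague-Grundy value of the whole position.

For heap A, compute g(0), g(1), … with moves {1, 4, 5, 7}:
g(0) = mex{} = 0
g(1) = mex{0} = 1
g(2) = mex{1} = 0
g(3) = mex{0} = 1
g(4) = mex{0,1} = 2
g(5) = mex{0,1,2} = 3
g(6) = mex{0,1,3} = 2
g(7) = mex{0,1,2} = 3
g(8) = mex{1,2,3} = 0
g(9) = mex{0,2,3} = 1
g(10) = mex{1,2,3} = 0
g(11) = mex{0,2,3} = 1
So g(11) = 1.
Build the Grundy sequence for heap B with g(k) = mex{g(k−s) : s ∈ {2, 4, 5}, s ≤ k}:
g(0) = mex{} = 0
g(1) = mex{} = 0
g(2) = mex{0} = 1
g(3) = mex{0} = 1
g(4) = mex{0,1} = 2
g(5) = mex{0,1} = 2
g(6) = mex{0,1,2} = 3
g(7) = mex{1,2} = 0
g(8) = mex{1,2,3} = 0
g(9) = mex{0,2} = 1
So g(9) = 1.
Heap C is a plain Nim heap of size 13, so its Grundy value is 13.
By the Sprague-Grundy theorem, the Grundy value of a sum of independent games is the XOR of the component values.
Combined value = 1 ⊕ 1 ⊕ 13 = 13.

13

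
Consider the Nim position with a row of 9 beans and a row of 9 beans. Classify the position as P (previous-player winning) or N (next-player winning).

Compute the nim-sum pairwise:
9 ^ 9 = 0
The nim-sum is 0, so this is a P-position: the player to move is in a losing position under optimal play.

P-position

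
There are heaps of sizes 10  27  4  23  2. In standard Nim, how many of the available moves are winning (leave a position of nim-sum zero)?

0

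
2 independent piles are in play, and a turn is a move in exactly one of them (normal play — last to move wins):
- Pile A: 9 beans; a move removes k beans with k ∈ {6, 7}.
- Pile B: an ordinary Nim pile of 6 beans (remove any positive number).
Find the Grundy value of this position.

7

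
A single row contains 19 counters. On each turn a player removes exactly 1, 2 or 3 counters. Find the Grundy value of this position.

Grundy values for subtraction set {1, 2, 3}:
k:     0  1  2  3  4  5  6  7  8  9 10 11 12 13 14 15 16 17 18 19
g(k):  0  1  2  3  0  1  2  3  0  1  2  3  0  1  2  3  0  1  2  3
So g(19) = 3.

3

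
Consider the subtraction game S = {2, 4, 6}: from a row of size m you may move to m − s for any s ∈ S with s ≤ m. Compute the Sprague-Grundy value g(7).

3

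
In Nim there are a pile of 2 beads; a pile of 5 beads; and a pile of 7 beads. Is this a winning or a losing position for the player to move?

Losing position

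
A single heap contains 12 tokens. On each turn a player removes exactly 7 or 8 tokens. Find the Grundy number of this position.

1

Compute g(0), g(1), … for moves {7, 8}:
g(0) = mex{} = 0
g(1) = mex{} = 0
g(2) = mex{} = 0
g(3) = mex{} = 0
g(4) = mex{} = 0
g(5) = mex{} = 0
g(6) = mex{} = 0
g(7) = mex{0} = 1
g(8) = mex{0} = 1
g(9) = mex{0} = 1
g(10) = mex{0} = 1
g(11) = mex{0} = 1
g(12) = mex{0} = 1
So g(12) = 1.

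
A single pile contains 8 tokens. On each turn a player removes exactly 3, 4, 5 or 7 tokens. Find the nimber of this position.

2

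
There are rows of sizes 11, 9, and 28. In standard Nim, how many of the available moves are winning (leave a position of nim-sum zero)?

Nim-sum: 11 ⊕ 9 ⊕ 28 = 30.
The overall nim-sum is X = 30. A row of size p has a winning move iff p XOR X < p (reduce it to p XOR X).
  11: 11 XOR 30 = 21 ≥ 11 — no move.
  9: 9 XOR 30 = 23 ≥ 9 — no move.
  28: 28 XOR 30 = 2 < 28 — winning move (to 2).
That gives 1 winning move.

1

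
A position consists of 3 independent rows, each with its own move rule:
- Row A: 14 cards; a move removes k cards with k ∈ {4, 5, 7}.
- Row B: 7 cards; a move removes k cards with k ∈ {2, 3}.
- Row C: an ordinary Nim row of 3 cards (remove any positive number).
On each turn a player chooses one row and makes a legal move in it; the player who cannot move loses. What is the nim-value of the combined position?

2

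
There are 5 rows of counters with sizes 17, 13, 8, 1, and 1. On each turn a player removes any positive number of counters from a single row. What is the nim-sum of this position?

20

Compute the nim-sum pairwise:
17 ⊕ 13 = 28
28 ⊕ 8 = 20
20 ⊕ 1 = 21
21 ⊕ 1 = 20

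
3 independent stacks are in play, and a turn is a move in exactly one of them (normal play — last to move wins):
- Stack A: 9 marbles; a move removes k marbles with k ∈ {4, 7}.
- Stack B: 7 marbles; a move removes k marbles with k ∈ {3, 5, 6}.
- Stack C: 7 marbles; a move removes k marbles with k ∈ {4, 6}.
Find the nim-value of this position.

1

For stack A, compute g(0), g(1), … with moves {4, 7}:
g(0) = mex{} = 0
g(1) = mex{} = 0
g(2) = mex{} = 0
g(3) = mex{} = 0
g(4) = mex{0} = 1
g(5) = mex{0} = 1
g(6) = mex{0} = 1
g(7) = mex{0} = 1
g(8) = mex{0,1} = 2
g(9) = mex{0,1} = 2
So g(9) = 2.
Build the Grundy sequence for stack B with g(k) = mex{g(k−s) : s ∈ {3, 5, 6}, s ≤ k}:
g(0) = mex{} = 0
g(1) = mex{} = 0
g(2) = mex{} = 0
g(3) = mex{0} = 1
g(4) = mex{0} = 1
g(5) = mex{0} = 1
g(6) = mex{0,1} = 2
g(7) = mex{0,1} = 2
So g(7) = 2.
Grundy values for stack C (subtraction set {4, 6}):
k:     0  1  2  3  4  5  6  7
g(k):  0  0  0  0  1  1  1  1
So g(7) = 1.
The value of a disjunctive sum is the nim-sum of the parts.
Combined value = 2 XOR 2 XOR 1 = 1.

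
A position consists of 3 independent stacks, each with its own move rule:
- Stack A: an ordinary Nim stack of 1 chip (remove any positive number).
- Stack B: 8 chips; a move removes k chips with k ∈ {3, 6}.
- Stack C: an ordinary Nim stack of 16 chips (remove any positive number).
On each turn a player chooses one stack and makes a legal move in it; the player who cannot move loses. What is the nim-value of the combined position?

19

Stack A is a plain Nim stack of size 1, so its Grundy value is 1.
For stack B, compute g(0), g(1), … with moves {3, 6}:
k:     0  1  2  3  4  5  6  7  8
g(k):  0  0  0  1  1  1  2  2  2
So g(8) = 2.
Stack C is a plain Nim stack of size 16, so its Grundy value is 16.
By the Sprague-Grundy theorem, the Grundy value of a sum of independent games is the XOR of the component values.
Combined value = 1 XOR 2 XOR 16 = 19.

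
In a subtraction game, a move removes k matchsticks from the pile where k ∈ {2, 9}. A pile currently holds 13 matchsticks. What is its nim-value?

1

Compute g(0), g(1), … for moves {2, 9}:
g(0) = mex{} = 0
g(1) = mex{} = 0
g(2) = mex{0} = 1
g(3) = mex{0} = 1
g(4) = mex{1} = 0
g(5) = mex{1} = 0
g(6) = mex{0} = 1
g(7) = mex{0} = 1
g(8) = mex{1} = 0
g(9) = mex{0,1} = 2
g(10) = mex{0} = 1
g(11) = mex{1,2} = 0
g(12) = mex{1} = 0
g(13) = mex{0} = 1
So g(13) = 1.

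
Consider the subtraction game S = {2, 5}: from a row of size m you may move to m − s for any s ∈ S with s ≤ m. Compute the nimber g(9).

Grundy values for subtraction set {2, 5}:
g(0) = mex{} = 0
g(1) = mex{} = 0
g(2) = mex{0} = 1
g(3) = mex{0} = 1
g(4) = mex{1} = 0
g(5) = mex{0,1} = 2
g(6) = mex{0} = 1
g(7) = mex{1,2} = 0
g(8) = mex{1} = 0
g(9) = mex{0} = 1
So g(9) = 1.

1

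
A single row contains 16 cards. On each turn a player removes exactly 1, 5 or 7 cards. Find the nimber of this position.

Grundy values for subtraction set {1, 5, 7}:
k:     0  1  2  3  4  5  6  7  8  9 10 11 12 13 14 15 16
g(k):  0  1  0  1  0  1  0  1  0  1  0  1  0  1  0  1  0
So g(16) = 0.

0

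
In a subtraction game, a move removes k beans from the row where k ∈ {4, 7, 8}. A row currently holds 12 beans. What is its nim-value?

Compute g(0), g(1), … for moves {4, 7, 8}:
g(0) = mex{} = 0
g(1) = mex{} = 0
g(2) = mex{} = 0
g(3) = mex{} = 0
g(4) = mex{0} = 1
g(5) = mex{0} = 1
g(6) = mex{0} = 1
g(7) = mex{0} = 1
g(8) = mex{0,1} = 2
g(9) = mex{0,1} = 2
g(10) = mex{0,1} = 2
g(11) = mex{0,1} = 2
g(12) = mex{1,2} = 0
So g(12) = 0.

0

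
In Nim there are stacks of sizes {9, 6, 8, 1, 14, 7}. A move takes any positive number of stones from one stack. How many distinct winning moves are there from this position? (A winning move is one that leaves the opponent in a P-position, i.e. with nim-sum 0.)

3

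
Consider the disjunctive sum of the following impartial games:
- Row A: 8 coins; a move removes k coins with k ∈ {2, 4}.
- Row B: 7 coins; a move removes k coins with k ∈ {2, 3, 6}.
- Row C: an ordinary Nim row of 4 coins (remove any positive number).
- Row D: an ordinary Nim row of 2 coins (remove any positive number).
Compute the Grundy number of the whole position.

Build the Grundy sequence for row A with g(k) = mex{g(k−s) : s ∈ {2, 4}, s ≤ k}:
g(0) = mex{} = 0
g(1) = mex{} = 0
g(2) = mex{0} = 1
g(3) = mex{0} = 1
g(4) = mex{0,1} = 2
g(5) = mex{0,1} = 2
g(6) = mex{1,2} = 0
g(7) = mex{1,2} = 0
g(8) = mex{0,2} = 1
So g(8) = 1.
For row B, compute g(0), g(1), … with moves {2, 3, 6}:
g(0) = mex{} = 0
g(1) = mex{} = 0
g(2) = mex{0} = 1
g(3) = mex{0} = 1
g(4) = mex{0,1} = 2
g(5) = mex{1} = 0
g(6) = mex{0,1,2} = 3
g(7) = mex{0,2} = 1
So g(7) = 1.
Row C is a plain Nim row of size 4, so its Grundy value is 4.
Row D is a plain Nim row of size 2, so its Grundy value is 2.
The value of a disjunctive sum is the nim-sum of the parts.
Combined value = 1 ⊕ 1 ⊕ 4 ⊕ 2 = 6.

6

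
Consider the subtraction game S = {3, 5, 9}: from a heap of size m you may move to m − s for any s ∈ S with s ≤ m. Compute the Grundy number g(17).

1

Grundy values for subtraction set {3, 5, 9}:
k:     0  1  2  3  4  5  6  7  8  9 10 11 12 13 14 15 16 17
g(k):  0  0  0  1  1  1  2  2  0  3  3  1  0  2  0  1  0  1
So g(17) = 1.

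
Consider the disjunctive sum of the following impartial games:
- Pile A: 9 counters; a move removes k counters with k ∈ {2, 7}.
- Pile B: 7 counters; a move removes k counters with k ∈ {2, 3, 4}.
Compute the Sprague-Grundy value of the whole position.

0

Grundy values for pile A (subtraction set {2, 7}):
g(0) = mex{} = 0
g(1) = mex{} = 0
g(2) = mex{0} = 1
g(3) = mex{0} = 1
g(4) = mex{1} = 0
g(5) = mex{1} = 0
g(6) = mex{0} = 1
g(7) = mex{0} = 1
g(8) = mex{0,1} = 2
g(9) = mex{1} = 0
So g(9) = 0.
Grundy values for pile B (subtraction set {2, 3, 4}):
g(0) = mex{} = 0
g(1) = mex{} = 0
g(2) = mex{0} = 1
g(3) = mex{0} = 1
g(4) = mex{0,1} = 2
g(5) = mex{0,1} = 2
g(6) = mex{1,2} = 0
g(7) = mex{1,2} = 0
So g(7) = 0.
By the Sprague-Grundy theorem, the Grundy value of a sum of independent games is the XOR of the component values.
Combined value = 0 ⊕ 0 = 0.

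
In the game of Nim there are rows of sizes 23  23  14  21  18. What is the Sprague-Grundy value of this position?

Compute the nim-sum pairwise:
23 ⊕ 23 = 0
0 ⊕ 14 = 14
14 ⊕ 21 = 27
27 ⊕ 18 = 9

9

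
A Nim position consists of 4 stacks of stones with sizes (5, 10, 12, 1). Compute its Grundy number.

Bitwise XOR of the heap sizes:
  0101  (5)
  1010  (10)
  1100  (12)
  0001  (1)
  ----
  0010  (2)

2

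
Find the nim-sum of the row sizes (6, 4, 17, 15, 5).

Nim-sum: 6 ⊕ 4 ⊕ 17 ⊕ 15 ⊕ 5 = 25.

25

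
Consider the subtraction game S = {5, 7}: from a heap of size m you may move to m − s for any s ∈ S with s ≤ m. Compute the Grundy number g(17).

1

Grundy values for subtraction set {5, 7}:
k:     0  1  2  3  4  5  6  7  8  9 10 11 12 13 14 15 16 17
g(k):  0  0  0  0  0  1  1  1  1  1  2  2  0  0  0  0  0  1
So g(17) = 1.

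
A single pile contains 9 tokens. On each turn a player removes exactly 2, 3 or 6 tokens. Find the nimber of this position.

0

Grundy values for subtraction set {2, 3, 6}:
k:     0  1  2  3  4  5  6  7  8  9
g(k):  0  0  1  1  2  0  3  1  2  0
So g(9) = 0.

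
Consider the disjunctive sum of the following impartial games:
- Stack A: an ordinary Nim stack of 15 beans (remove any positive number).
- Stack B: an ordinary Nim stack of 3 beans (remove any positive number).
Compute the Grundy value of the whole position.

Stack A is a plain Nim stack of size 15, so its Grundy value is 15.
Stack B is a plain Nim stack of size 3, so its Grundy value is 3.
The value of a disjunctive sum is the nim-sum of the parts.
Combined value = 15 ⊕ 3 = 12.

12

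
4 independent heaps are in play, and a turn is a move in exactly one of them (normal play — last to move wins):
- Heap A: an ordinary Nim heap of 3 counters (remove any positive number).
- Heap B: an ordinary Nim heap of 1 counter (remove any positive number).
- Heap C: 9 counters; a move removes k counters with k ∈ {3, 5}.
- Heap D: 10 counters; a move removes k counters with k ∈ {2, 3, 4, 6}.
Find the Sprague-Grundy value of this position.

Heap A is a plain Nim heap of size 3, so its Grundy value is 3.
Heap B is a plain Nim heap of size 1, so its Grundy value is 1.
Build the Grundy sequence for heap C with g(k) = mex{g(k−s) : s ∈ {3, 5}, s ≤ k}:
k:     0  1  2  3  4  5  6  7  8  9
g(k):  0  0  0  1  1  1  2  2  0  0
So g(9) = 0.
For heap D, compute g(0), g(1), … with moves {2, 3, 4, 6}:
g(0) = mex{} = 0
g(1) = mex{} = 0
g(2) = mex{0} = 1
g(3) = mex{0} = 1
g(4) = mex{0,1} = 2
g(5) = mex{0,1} = 2
g(6) = mex{0,1,2} = 3
g(7) = mex{0,1,2} = 3
g(8) = mex{1,2,3} = 0
g(9) = mex{1,2,3} = 0
g(10) = mex{0,2,3} = 1
So g(10) = 1.
The value of a disjunctive sum is the nim-sum of the parts.
Combined value = 3 XOR 1 XOR 0 XOR 1 = 3.

3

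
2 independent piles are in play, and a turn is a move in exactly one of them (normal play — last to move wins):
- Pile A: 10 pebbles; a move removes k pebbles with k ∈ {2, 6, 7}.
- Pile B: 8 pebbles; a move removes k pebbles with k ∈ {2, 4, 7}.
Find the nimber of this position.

2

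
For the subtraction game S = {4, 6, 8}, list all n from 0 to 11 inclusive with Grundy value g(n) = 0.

0, 1, 2, 3

Compute g(0), g(1), … for moves {4, 6, 8}:
g(0) = mex{} = 0
g(1) = mex{} = 0
g(2) = mex{} = 0
g(3) = mex{} = 0
g(4) = mex{0} = 1
g(5) = mex{0} = 1
g(6) = mex{0} = 1
g(7) = mex{0} = 1
g(8) = mex{0,1} = 2
g(9) = mex{0,1} = 2
g(10) = mex{0,1} = 2
g(11) = mex{0,1} = 2
The P-positions (g = 0) in 0..11 are 0, 1, 2, 3.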